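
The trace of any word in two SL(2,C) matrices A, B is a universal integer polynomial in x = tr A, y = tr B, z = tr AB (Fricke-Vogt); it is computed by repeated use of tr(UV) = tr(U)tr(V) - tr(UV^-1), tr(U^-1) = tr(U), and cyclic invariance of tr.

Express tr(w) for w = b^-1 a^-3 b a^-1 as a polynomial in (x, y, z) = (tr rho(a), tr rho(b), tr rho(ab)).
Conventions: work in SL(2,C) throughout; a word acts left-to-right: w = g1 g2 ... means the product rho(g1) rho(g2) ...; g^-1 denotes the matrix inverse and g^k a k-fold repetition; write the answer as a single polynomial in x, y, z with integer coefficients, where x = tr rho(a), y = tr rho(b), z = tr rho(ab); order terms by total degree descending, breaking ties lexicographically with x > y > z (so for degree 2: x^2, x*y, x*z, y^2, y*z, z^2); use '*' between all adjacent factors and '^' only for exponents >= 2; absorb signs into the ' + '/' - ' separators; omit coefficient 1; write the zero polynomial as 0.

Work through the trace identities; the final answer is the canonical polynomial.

x^3*y*z - x^2*y^2 - x^2*z^2 - x*y*z + x^2 + y^2 + z^2 - 2

tr(a^-1) = tr(a) = x
so tr(a^-2) = tr(a^-1) tr(a) - tr(1)   [inverse elimination on a] = x^2 - 2
so tr(a^-3) = tr(a^-2) tr(a) - tr(a^-1)   [inverse elimination on a] = x^3 - 3*x
reduce: tr(a^-1 b) = tr(b) tr(a) - tr(b a)   [inverse elimination on a] = x*y - z
tr(b a b) = tr(b) tr(a b) - tr(a)   [square of b] = y*z - x
reduce: tr(b a b a) = tr(a b) tr(a b) - tr(1)   [split at a repeated a] = z^2 - 2
tr(a^-1 b a b) = tr(b a b) tr(a) - tr(b a b a)   [inverse elimination on a] = x*y*z - x^2 - z^2 + 2
tr(a^-2 b a b) = tr(a^-1 b a b) tr(a) - tr(a^-1 b a b a)   [inverse elimination on a] = x^2*y*z - x^3 - x*z^2 - y*z + 3*x
tr(a^-2 b a b^-1) = tr(a^-2 b a) tr(b) - tr(a^-2 b a b)   [inverse elimination on b] = -x^2*y*z + x^3 + x*y^2 + x*z^2 - 3*x
reduce: tr(a^-1 b a b^-1) = tr(a^-1 b a) tr(b) - tr(a^-1 b a b)   [inverse elimination on b] = -x*y*z + x^2 + y^2 + z^2 - 2
reduce: tr(b^-1 a^-3 b a) = tr(a^-2 b a b^-1) tr(a) - tr(a^-2 b a b^-1 a)   [inverse elimination on a] = -x^3*y*z + x^4 + x^2*y^2 + x^2*z^2 + x*y*z - 4*x^2 - y^2 - z^2 + 2
tr(b^-1 a^-3 b a^-1) = tr(b^-1 a^-3 b) tr(a) - tr(b^-1 a^-3 b a)   [inverse elimination on a] = x^3*y*z - x^2*y^2 - x^2*z^2 - x*y*z + x^2 + y^2 + z^2 - 2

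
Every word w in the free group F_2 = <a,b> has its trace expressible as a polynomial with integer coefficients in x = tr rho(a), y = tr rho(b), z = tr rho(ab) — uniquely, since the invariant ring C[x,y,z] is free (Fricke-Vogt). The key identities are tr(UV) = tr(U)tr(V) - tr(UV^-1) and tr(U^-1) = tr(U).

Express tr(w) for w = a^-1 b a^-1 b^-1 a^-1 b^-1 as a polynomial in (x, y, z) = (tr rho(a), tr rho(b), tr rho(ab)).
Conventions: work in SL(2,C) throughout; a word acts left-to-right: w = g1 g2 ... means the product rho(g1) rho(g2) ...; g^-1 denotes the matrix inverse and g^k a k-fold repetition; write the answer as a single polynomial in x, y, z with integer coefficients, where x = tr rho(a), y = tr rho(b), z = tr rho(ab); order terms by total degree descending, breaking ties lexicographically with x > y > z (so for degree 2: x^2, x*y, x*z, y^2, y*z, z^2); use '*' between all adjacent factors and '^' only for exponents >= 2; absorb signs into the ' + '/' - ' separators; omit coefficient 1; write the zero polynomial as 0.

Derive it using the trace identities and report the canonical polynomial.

apply: tr(a^-1) = tr(a) = x
apply: tr(a^-2) = tr(a^-1) tr(a) - tr(1) = x^2 - 2
tr(a^-1 b) = tr(b) tr(a) - tr(b a) = x*y - z
apply: tr(a^-2 b) = tr(a^-1 b) tr(a) - tr(a^-1 b a) = x^2*y - x*z - y
use: tr(a^-1 b^-1 a^-1) = tr(a^-2) tr(b) - tr(a^-2 b) = x*z - y
tr(b a b) = tr(b) tr(a b) - tr(a) = y*z - x
apply: tr(b a b a) = tr(a b) tr(a b) - tr(1) = z^2 - 2
apply: tr(a^-1 b a b) = tr(b a b) tr(a) - tr(b a b a) = x*y*z - x^2 - z^2 + 2
use: tr(a^-2 b a b) = tr(a^-1 b a b) tr(a) - tr(a^-1 b a b a) = x^2*y*z - x^3 - x*z^2 - y*z + 3*x
use: tr(a^-1 b a b^-1 a^-1) = tr(a^-2 b a) tr(b) - tr(a^-2 b a b) = -x^2*y*z + x^3 + x*y^2 + x*z^2 - 3*x
use: tr(b^2) = tr(b) tr(b) - tr(1) = y^2 - 2
tr(b a^-1 b) = tr(b^2) tr(a) - tr(b^2 a) = x*y^2 - y*z - x
tr(b a b^2) = tr(b) tr(b a b) - tr(b a) = y^2*z - x*y - z
tr(b a b^2 a) = tr(b) tr(a b a b) - tr(a b a) = y*z^2 - x*z - y
use: tr(b a^-1 b a b) = tr(b a b^2) tr(a) - tr(b a b^2 a) = x*y^2*z - x^2*y - y*z^2 + y
apply: tr(b a b a b a) = tr(b a b a) tr(b a) - tr(a b) = z^3 - 3*z
apply: tr(b a^-1 b a b a) = tr(b a b a b) tr(a) - tr(b a b a b a) = x*y*z^2 - x^2*z - z^3 - x*y + 3*z
use: tr(a^-1 b a^-1 b a b) = tr(b a^-1 b a b) tr(a) - tr(b a^-1 b a b a) = x^2*y^2*z - x^3*y - 2*x*y*z^2 + x^2*z + z^3 + 2*x*y - 3*z
use: tr(a^-1 b a b^-1 a^-1 b) = tr(a^-1 b a^-1 b a) tr(b) - tr(a^-1 b a^-1 b a b) = -x^2*y^2*z + x^3*y + x*y^3 + 2*x*y*z^2 - x^2*z - y^2*z - z^3 - 3*x*y + 3*z
use: tr(b^-1 a^-1 b^-1 a^-1 b a) = tr(a^-1 b a b^-1 a^-1) tr(b) - tr(a^-1 b a b^-1 a^-1 b) = -x*y*z^2 + x^2*z + y^2*z + z^3 - 3*z
tr(a^-1 b a^-1 b^-1 a^-1 b^-1) = tr(b^-1 a^-1 b^-1 a^-1 b) tr(a) - tr(b^-1 a^-1 b^-1 a^-1 b a) = x*y*z^2 - y^2*z - z^3 - x*y + 3*z

x*y*z^2 - y^2*z - z^3 - x*y + 3*z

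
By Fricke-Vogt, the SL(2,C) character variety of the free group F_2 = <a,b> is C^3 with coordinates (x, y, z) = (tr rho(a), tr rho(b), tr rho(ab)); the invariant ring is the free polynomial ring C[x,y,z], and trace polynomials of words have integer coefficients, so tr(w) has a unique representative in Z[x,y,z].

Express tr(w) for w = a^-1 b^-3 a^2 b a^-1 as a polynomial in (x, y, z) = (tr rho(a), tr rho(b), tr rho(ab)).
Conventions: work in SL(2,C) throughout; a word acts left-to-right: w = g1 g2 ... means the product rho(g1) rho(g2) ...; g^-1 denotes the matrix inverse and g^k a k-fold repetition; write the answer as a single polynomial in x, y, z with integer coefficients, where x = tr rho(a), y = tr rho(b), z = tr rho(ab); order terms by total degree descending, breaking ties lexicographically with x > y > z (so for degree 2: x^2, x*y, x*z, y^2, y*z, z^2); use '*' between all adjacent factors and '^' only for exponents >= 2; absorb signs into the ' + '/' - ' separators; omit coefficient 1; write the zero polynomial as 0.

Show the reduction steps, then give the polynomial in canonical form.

-x^3*y^3*z + x^4*y^2 + x^2*y^4 + x^2*y^2*z^2 + x^3*y*z - x^4 - 5*x^2*y^2 - x^2*z^2 + 4*x^2 + y^2 - 2

trace(a^2) = trace(a) trace(a) - trace(1) = x^2 - 2
use: trace(b a^2) = trace(a) trace(b a) - trace(b) = x*z - y
use: trace(a^2 b a) = trace(a) trace(b a^2) - trace(b a) = x^2*z - x*y - z
apply: trace(b a b a) = trace(a b) trace(a b) - trace(1) = z^2 - 2
trace(b a b) = trace(b) trace(a b) - trace(a) = y*z - x
use: trace(a^2 b a b) = trace(a) trace(b a b a) - trace(b a b) = x*z^2 - y*z - x
trace(b^-1 a^2 b a) = trace(a^2 b a) trace(b) - trace(a^2 b a b) = x^2*y*z - x*y^2 - x*z^2 + x
trace(b^-1 a^2 b a^-1) = trace(b^-1 a^2 b) trace(a) - trace(b^-1 a^2 b a) = -x^2*y*z + x^3 + x*y^2 + x*z^2 - 3*x
trace(b^-2 a^2 b a^-1) = trace(b^-1 a^2 b a^-1) trace(b) - trace(b^-1 a^2 b a^-1 b) = -x^2*y^2*z + x^3*y + x*y^3 + x*y*z^2 - 3*x*y - z
apply: trace(b^-3 a^2 b a^-1) = trace(b^-2 a^2 b a^-1) trace(b) - trace(b^-2 a^2 b a^-1 b) = -x^2*y^3*z + x^3*y^2 + x*y^4 + x*y^2*z^2 + x^2*y*z - x^3 - 4*x*y^2 - x*z^2 - y*z + 3*x
use: trace(a^2 b^-1) = trace(a^2) trace(b) - trace(a^2 b) = x^2*y - x*z - y
apply: trace(b^-2 a^2) = trace(a^2 b^-1) trace(b) - trace(a^2) = x^2*y^2 - x*y*z - x^2 - y^2 + 2
trace(a^-1 b^-3 a^2 b a^-1) = trace(b^-3 a^2 b a^-1) trace(a) - trace(b^-3 a^2 b) = -x^3*y^3*z + x^4*y^2 + x^2*y^4 + x^2*y^2*z^2 + x^3*y*z - x^4 - 5*x^2*y^2 - x^2*z^2 + 4*x^2 + y^2 - 2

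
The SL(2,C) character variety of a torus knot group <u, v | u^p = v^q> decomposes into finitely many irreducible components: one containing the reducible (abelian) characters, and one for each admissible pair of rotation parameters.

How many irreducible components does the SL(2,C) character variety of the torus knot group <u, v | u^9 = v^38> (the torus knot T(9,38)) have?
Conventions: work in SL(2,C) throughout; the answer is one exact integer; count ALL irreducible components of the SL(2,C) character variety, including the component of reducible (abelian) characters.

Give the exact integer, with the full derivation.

149

For T(9,38): irreducibility forces the central element u^9 = v^38 to one of +I, -I.
This locks tr(u) to 2*cos(pi*alpha/9), alpha in 1..8, and tr(v) to 2*cos(pi*beta/38), beta in 1..37, on each component of irreducible characters.
The two central values (-1)^alpha I and (-1)^beta I must be the same matrix, so alpha and beta share a parity.
count pairs: odd alpha (4 choices) x odd beta (19), plus even alpha (4) x even beta (18): 4*19 + 4*18 = 148.
components with irreducible characters: 148; plus the single component of reducible (abelian) characters: total 149.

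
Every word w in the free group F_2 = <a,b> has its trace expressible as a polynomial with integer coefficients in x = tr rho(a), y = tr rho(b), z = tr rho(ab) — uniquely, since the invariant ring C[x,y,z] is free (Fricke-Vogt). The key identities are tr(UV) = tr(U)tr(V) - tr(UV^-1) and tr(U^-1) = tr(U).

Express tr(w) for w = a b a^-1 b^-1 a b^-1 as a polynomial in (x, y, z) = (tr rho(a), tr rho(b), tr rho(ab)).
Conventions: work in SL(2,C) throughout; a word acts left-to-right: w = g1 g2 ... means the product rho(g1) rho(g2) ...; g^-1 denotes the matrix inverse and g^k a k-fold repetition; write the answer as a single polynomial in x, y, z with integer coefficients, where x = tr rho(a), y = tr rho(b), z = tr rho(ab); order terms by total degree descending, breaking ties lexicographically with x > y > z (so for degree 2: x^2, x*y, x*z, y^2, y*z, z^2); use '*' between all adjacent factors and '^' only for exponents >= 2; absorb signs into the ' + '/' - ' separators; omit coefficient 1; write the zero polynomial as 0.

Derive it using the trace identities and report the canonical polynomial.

-x^2*y^2*z + x^3*y + x*y^3 + 2*x*y*z^2 - x^2*z - y^2*z - z^3 - 3*x*y + 3*z

and trace(a^2) = trace(a) * trace(a) - trace(1) = x^2 - 2
trace(a b a) = trace(a) * trace(b a) - trace(b) = x*z - y
next, trace(a^2 b a) = trace(a) * trace(a b a) - trace(a b) = x^2*z - x*y - z
trace(b a b a) = trace(a b) * trace(a b) - trace(1) = z^2 - 2
trace(b a b) = trace(b) * trace(a b) - trace(a) = y*z - x
trace(a^2 b a b) = trace(a) * trace(b a b a) - trace(b a b) = x*z^2 - y*z - x
and trace(b^-1 a^2 b a) = trace(a^2 b a) * trace(b) - trace(a^2 b a b) = x^2*y*z - x*y^2 - x*z^2 + x
trace(a b a^-1 b^-1 a) = trace(b^-1 a^2 b) * trace(a) - trace(b^-1 a^2 b a) = -x^2*y*z + x^3 + x*y^2 + x*z^2 - 3*x
and trace(a b a b a b) = trace(b a) * trace(b a b a) - trace(b^-1 a^-1) = z^3 - 3*z
trace(b^-1 a b a b a) = trace(a b a b a) * trace(b) - trace(a b a b a b) = x*y*z^2 - y^2*z - z^3 - x*y + 3*z
next, trace(a b a^-1 b^-1 a b) = trace(b^-1 a b a b) * trace(a) - trace(b^-1 a b a b a) = -x*y*z^2 + x^2*z + y^2*z + z^3 - 3*z
next, trace(a b a^-1 b^-1 a b^-1) = trace(a b a^-1 b^-1 a) * trace(b) - trace(a b a^-1 b^-1 a b) = -x^2*y^2*z + x^3*y + x*y^3 + 2*x*y*z^2 - x^2*z - y^2*z - z^3 - 3*x*y + 3*z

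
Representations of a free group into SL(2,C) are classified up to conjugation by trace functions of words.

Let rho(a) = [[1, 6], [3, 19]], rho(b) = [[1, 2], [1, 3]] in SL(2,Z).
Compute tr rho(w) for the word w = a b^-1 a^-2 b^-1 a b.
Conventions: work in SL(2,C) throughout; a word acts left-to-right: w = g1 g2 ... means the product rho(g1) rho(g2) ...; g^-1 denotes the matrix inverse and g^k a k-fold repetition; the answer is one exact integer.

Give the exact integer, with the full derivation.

rho(a) = [[1, 6], [3, 19]]
... * rho(b^-1) = [[3, -2], [-1, 1]]  ->  [[-3, 4], [-10, 13]]
... * rho(a^-1) = [[19, -6], [-3, 1]]  ->  [[-69, 22], [-229, 73]]
... * rho(a^-1) = [[19, -6], [-3, 1]]  ->  [[-1377, 436], [-4570, 1447]]
... * rho(b^-1) = [[3, -2], [-1, 1]]  ->  [[-4567, 3190], [-15157, 10587]]
... * rho(a) = [[1, 6], [3, 19]]  ->  [[5003, 33208], [16604, 110211]]
... * rho(b) = [[1, 2], [1, 3]]  ->  [[38211, 109630], [126815, 363841]]
tr = 38211 + 363841 = 402052

402052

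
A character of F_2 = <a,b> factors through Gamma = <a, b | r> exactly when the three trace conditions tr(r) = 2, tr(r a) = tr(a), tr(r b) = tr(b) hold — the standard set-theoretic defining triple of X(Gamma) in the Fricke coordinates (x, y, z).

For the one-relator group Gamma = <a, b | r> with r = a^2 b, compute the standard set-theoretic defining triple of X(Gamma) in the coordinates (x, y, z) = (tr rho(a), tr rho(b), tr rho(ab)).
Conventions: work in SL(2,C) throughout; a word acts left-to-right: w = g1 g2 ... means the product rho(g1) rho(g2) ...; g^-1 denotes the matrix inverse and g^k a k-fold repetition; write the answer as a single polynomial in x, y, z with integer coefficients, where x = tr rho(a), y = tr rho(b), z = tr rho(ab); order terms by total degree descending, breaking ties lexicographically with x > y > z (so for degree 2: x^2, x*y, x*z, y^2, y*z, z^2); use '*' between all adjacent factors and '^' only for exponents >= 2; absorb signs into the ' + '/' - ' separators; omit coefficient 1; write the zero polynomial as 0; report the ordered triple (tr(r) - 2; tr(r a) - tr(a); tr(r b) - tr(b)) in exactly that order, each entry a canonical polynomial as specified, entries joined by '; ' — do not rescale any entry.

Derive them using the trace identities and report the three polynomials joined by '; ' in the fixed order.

x*z - y - 2; x^2*z - x*y - x - z; x*y*z - x^2 - y^2 - y + 2

so tr(a^2 b) = tr(a) * tr(b a) - tr(b) = x*z - y
reduce: tr(a^2 b a) = tr(a) * tr(b a^2) - tr(b a)   [square of a] = x^2*z - x*y - z
reduce: tr(a^2) = tr(a) * tr(a) - tr(1)  (reduce the a square) = x^2 - 2
tr(a^2 b^2) = tr(b) * tr(a^2 b) - tr(a^2)  (reduce the b square) = x*y*z - x^2 - y^2 + 2
assemble the triple (tr(r) - 2; tr(r a) - x; tr(r b) - y)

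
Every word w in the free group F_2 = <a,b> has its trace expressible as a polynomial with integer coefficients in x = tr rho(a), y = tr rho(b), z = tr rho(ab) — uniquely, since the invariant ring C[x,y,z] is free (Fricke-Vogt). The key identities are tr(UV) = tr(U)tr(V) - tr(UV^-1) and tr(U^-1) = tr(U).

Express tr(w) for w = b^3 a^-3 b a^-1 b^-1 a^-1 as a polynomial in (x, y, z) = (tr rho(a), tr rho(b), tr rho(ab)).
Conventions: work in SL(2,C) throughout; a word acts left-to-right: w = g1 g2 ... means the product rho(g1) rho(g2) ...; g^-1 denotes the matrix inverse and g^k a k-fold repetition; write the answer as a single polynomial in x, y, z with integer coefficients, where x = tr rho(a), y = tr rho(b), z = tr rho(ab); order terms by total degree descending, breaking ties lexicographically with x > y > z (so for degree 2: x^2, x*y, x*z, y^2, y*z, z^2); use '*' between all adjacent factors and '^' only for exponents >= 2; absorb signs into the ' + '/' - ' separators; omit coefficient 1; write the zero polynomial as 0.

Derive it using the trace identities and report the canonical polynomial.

tr(b^2) = tr(b) tr(b) - tr(1) = y^2 - 2
tr(b^3) = tr(b) tr(b^2) - tr(b) = y^3 - 3*y
tr(b a b) = tr(b) tr(a b) - tr(a) = y*z - x
tr(b^3 a) = tr(b) tr(b a b) - tr(b a) = y^2*z - x*y - z
tr(a^-1 b^3) = tr(b^3) tr(a) - tr(b^3 a) = x*y^3 - y^2*z - 2*x*y + z
tr(a^-1 b^3 a^-1) = tr(a^-1 b^3) tr(a) - tr(a^-1 b^3 a) = x^2*y^3 - x*y^2*z - 2*x^2*y - y^3 + x*z + 3*y
tr(a^-3 b^3) = tr(a^-1 b^3 a^-1) tr(a) - tr(a^-1 b^3) = x^3*y^3 - x^2*y^2*z - 2*x^3*y - 2*x*y^3 + x^2*z + y^2*z + 5*x*y - z
tr(a^-1 b^3 a^-3) = tr(a^-3 b^3) tr(a) - tr(a^-3 b^3 a) = x^4*y^3 - x^3*y^2*z - 2*x^4*y - 3*x^2*y^3 + x^3*z + 2*x*y^2*z + 7*x^2*y + y^3 - 2*x*z - 3*y
tr(b^4) = tr(b) tr(b^3) - tr(b^2) = y^4 - 4*y^2 + 2
tr(b^4 a) = tr(b) tr(b^2 a b) - tr(b^2 a) = y^3*z - x*y^2 - 2*y*z + x
tr(b^3 a^-1 b) = tr(b^4) tr(a) - tr(b^4 a) = x*y^4 - y^3*z - 3*x*y^2 + 2*y*z + x
tr(b a b^4) = tr(b) tr(a b^4) - tr(a b^3) = y^4*z - x*y^3 - 3*y^2*z + 2*x*y + z
tr(a b a b) = tr(a b) tr(a b) - tr(1)   [split at repeated a] = z^2 - 2
tr(a b a) = tr(a) tr(b a) - tr(b) = x*z - y
tr(a b a b^2) = tr(b) tr(a b a b) - tr(a b a) = y*z^2 - x*z - y
tr(b a b a b^2) = tr(b) tr(a b a b^2) - tr(a b a b) = y^2*z^2 - x*y*z - y^2 - z^2 + 2
tr(b a b^4 a) = tr(b) tr(b a b a b^2) - tr(b a b a b) = y^3*z^2 - x*y^2*z - y^3 - 2*y*z^2 + x*z + 3*y
tr(b^3 a^-1 b a b) = tr(b a b^4) tr(a) - tr(b a b^4 a) = x*y^4*z - x^2*y^3 - y^3*z^2 - 2*x*y^2*z + 2*x^2*y + y^3 + 2*y*z^2 - 3*y
tr(a b a b a b) = tr(a b) tr(a b a b) - tr(a^-1 b^-1)   [split at repeated a] = z^3 - 3*z
tr(a b a b a) = tr(a) tr(b a b a) - tr(b a b) = x*z^2 - y*z - x
tr(b a b a b a b) = tr(b) tr(a b a b a b) - tr(a b a b a) = y*z^3 - x*z^2 - 2*y*z + x
tr(b a b a b^3 a) = tr(b) tr(b a b a b a b) - tr(b a b a b a) = y^2*z^3 - x*y*z^2 - 2*y^2*z - z^3 + x*y + 3*z
tr(b^3 a^-1 b a b a) = tr(b a b a b^3) tr(a) - tr(b a b a b^3 a) = x*y^3*z^2 - x^2*y^2*z - y^2*z^3 - x*y^3 - x*y*z^2 + x^2*z + 2*y^2*z + z^3 + 2*x*y - 3*z
tr(a^-1 b^3 a^-1 b a b) = tr(b^3 a^-1 b a b) tr(a) - tr(b^3 a^-1 b a b a) = x^2*y^4*z - x^3*y^3 - 2*x*y^3*z^2 - x^2*y^2*z + y^2*z^3 + 2*x^3*y + 2*x*y^3 + 3*x*y*z^2 - x^2*z - 2*y^2*z - z^3 - 5*x*y + 3*z
tr(b a b^-1 a^-1 b^3 a^-1) = tr(a^-1 b^3 a^-1 b a) tr(b) - tr(a^-1 b^3 a^-1 b a b) = -x^2*y^4*z + x^3*y^3 + x*y^5 + 2*x*y^3*z^2 + x^2*y^2*z - y^4*z - y^2*z^3 - 2*x^3*y - 5*x*y^3 - 3*x*y*z^2 + x^2*z + 4*y^2*z + z^3 + 6*x*y - 3*z
tr(a b^4 a) = tr(a) tr(b^4 a) - tr(b^4) = x*y^3*z - x^2*y^2 - y^4 - 2*x*y*z + x^2 + 4*y^2 - 2
tr(b^4 a b^-1 a) = tr(a b^4 a) tr(b) - tr(a b^4 a b) = x*y^4*z - x^2*y^3 - y^5 - y^3*z^2 - x*y^2*z + x^2*y + 5*y^3 + 2*y*z^2 - x*z - 5*y
tr(b a b^-1 a^-1 b^3) = tr(b^4 a b^-1) tr(a) - tr(b^4 a b^-1 a) = -x*y^4*z + x^2*y^3 + y^5 + y^3*z^2 + 2*x*y^2*z - 2*x^2*y - 5*y^3 - 2*y*z^2 + 5*y
tr(a^-2 b a b^-1 a^-1 b^3) = tr(b a b^-1 a^-1 b^3 a^-1) tr(a) - tr(b a b^-1 a^-1 b^3) = -x^3*y^4*z + x^4*y^3 + x^2*y^5 + 2*x^2*y^3*z^2 + x^3*y^2*z - x*y^2*z^3 - 2*x^4*y - 6*x^2*y^3 - 3*x^2*y*z^2 - y^5 - y^3*z^2 + x^3*z + 2*x*y^2*z + x*z^3 + 8*x^2*y + 5*y^3 + 2*y*z^2 - 3*x*z - 5*y
tr(b^-1 a^-1 b^3 a^-3 b a) = tr(a^-2 b a b^-1 a^-1 b^3) tr(a) - tr(a^-2 b a b^-1 a^-1 b^3 a) = -x^4*y^4*z + x^5*y^3 + x^3*y^5 + 2*x^3*y^3*z^2 + x^4*y^2*z + x^2*y^4*z - x^2*y^2*z^3 - 2*x^5*y - 7*x^3*y^3 - 3*x^3*y*z^2 - 2*x*y^5 - 3*x*y^3*z^2 + x^4*z + x^2*y^2*z + x^2*z^3 + y^4*z + y^2*z^3 + 10*x^3*y + 10*x*y^3 + 5*x*y*z^2 - 4*x^2*z - 4*y^2*z - z^3 - 11*x*y + 3*z
tr(b^3 a^-3 b a^-1 b^-1 a^-1) = tr(b^-1 a^-1 b^3 a^-3 b) tr(a) - tr(b^-1 a^-1 b^3 a^-3 b a) = x^4*y^4*z - x^3*y^5 - 2*x^3*y^3*z^2 - 2*x^4*y^2*z - x^2*y^4*z + x^2*y^2*z^3 + 4*x^3*y^3 + 3*x^3*y*z^2 + 2*x*y^5 + 3*x*y^3*z^2 + x^2*y^2*z - x^2*z^3 - y^4*z - y^2*z^3 - 3*x^3*y - 9*x*y^3 - 5*x*y*z^2 + 2*x^2*z + 4*y^2*z + z^3 + 8*x*y - 3*z

x^4*y^4*z - x^3*y^5 - 2*x^3*y^3*z^2 - 2*x^4*y^2*z - x^2*y^4*z + x^2*y^2*z^3 + 4*x^3*y^3 + 3*x^3*y*z^2 + 2*x*y^5 + 3*x*y^3*z^2 + x^2*y^2*z - x^2*z^3 - y^4*z - y^2*z^3 - 3*x^3*y - 9*x*y^3 - 5*x*y*z^2 + 2*x^2*z + 4*y^2*z + z^3 + 8*x*y - 3*z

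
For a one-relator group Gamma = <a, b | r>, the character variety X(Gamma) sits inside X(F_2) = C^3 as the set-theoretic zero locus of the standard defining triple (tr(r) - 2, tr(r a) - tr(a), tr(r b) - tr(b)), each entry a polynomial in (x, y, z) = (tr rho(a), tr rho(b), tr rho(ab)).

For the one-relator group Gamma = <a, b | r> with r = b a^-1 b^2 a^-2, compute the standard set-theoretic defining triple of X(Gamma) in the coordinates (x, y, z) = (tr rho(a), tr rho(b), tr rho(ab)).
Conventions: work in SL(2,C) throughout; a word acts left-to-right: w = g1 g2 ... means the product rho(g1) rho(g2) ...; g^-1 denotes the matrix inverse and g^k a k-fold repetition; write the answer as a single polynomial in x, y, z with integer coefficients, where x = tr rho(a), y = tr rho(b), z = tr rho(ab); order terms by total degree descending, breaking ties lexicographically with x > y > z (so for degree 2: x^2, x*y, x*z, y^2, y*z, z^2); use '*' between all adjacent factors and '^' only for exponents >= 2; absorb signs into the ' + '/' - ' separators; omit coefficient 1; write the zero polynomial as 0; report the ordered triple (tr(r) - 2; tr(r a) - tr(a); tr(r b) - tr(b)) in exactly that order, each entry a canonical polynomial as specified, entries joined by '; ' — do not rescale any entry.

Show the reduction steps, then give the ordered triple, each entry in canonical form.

x^3*y^3 - 2*x^2*y^2*z - x^3*y - x*y^3 + x*y*z^2 + x^2*z + y^2*z + x*y - z - 2; x^2*y^3 - 2*x*y^2*z - x^2*y + y*z^2 + x*z - x - y; x^3*y^4 - 2*x^2*y^3*z - 2*x^3*y^2 - x*y^4 + x*y^2*z^2 + 2*x^2*y*z + y^3*z + x^3 + 3*x*y^2 - 2*y*z - 3*x - y

apply: trace(b^2) = trace(b) * trace(b) - trace(1) = y^2 - 2
trace(b^3) = trace(b) * trace(b^2) - trace(b) = y^3 - 3*y
trace(b a b) = trace(b) * trace(a b) - trace(a) = y*z - x
trace(b^3 a) = trace(b) * trace(b a b) - trace(b a) = y^2*z - x*y - z
apply: trace(b^3 a^-1) = trace(b^3) * trace(a) - trace(b^3 a) = x*y^3 - y^2*z - 2*x*y + z
apply: trace(b^2 a^-2 b) = trace(b^3 a^-1) * trace(a) - trace(b^3) = x^2*y^3 - x*y^2*z - 2*x^2*y - y^3 + x*z + 3*y
trace(a b a b) = trace(b a) * trace(b a) - trace(1) = z^2 - 2
use: trace(a b a) = trace(a) * trace(b a) - trace(b) = x*z - y
use: trace(b a b^2 a) = trace(b) * trace(a b a b) - trace(a b a) = y*z^2 - x*z - y
trace(b a b^2 a^-1) = trace(b a b^2) * trace(a) - trace(b a b^2 a) = x*y^2*z - x^2*y - y*z^2 + y
trace(b^2 a^-2 b a) = trace(b a b^2 a^-1) * trace(a) - trace(b a b^2) = x^2*y^2*z - x^3*y - x*y*z^2 - y^2*z + 2*x*y + z
trace(b a^-1 b^2 a^-2) = trace(b^2 a^-2 b) * trace(a) - trace(b^2 a^-2 b a) = x^3*y^3 - 2*x^2*y^2*z - x^3*y - x*y^3 + x*y*z^2 + x^2*z + y^2*z + x*y - z
trace(b a^-1 b^2 a^-1) = trace(b^2 a^-1 b) * trace(a) - trace(b^2 a^-1 b a)   [inverse elimination on a] = x^2*y^3 - 2*x*y^2*z - x^2*y + y*z^2 + x*z - y
use: trace(b^4) = trace(b) * trace(b^3) - trace(b^2) = y^4 - 4*y^2 + 2
trace(b^4 a) = trace(b) * trace(a b^3) - trace(a b^2) = y^3*z - x*y^2 - 2*y*z + x
use: trace(b^4 a^-1) = trace(b^4) * trace(a) - trace(b^4 a) = x*y^4 - y^3*z - 3*x*y^2 + 2*y*z + x
trace(b^2 a^-2 b^2) = trace(b^4 a^-1) * trace(a) - trace(b^4) = x^2*y^4 - x*y^3*z - 3*x^2*y^2 - y^4 + 2*x*y*z + x^2 + 4*y^2 - 2
trace(a b^2 a) = trace(a) * trace(b^2 a) - trace(b^2) = x*y*z - x^2 - y^2 + 2
trace(b^2 a b^2 a) = trace(b) * trace(a b^2 a b) - trace(a b^2 a) = y^2*z^2 - 2*x*y*z + x^2 - 2
use: trace(b^2 a b^2 a^-1) = trace(b^2 a b^2) * trace(a) - trace(b^2 a b^2 a) = x*y^3*z - x^2*y^2 - y^2*z^2 + 2
apply: trace(b^2 a^-2 b^2 a) = trace(b^2 a b^2 a^-1) * trace(a) - trace(b^2 a b^2) = x^2*y^3*z - x^3*y^2 - x*y^2*z^2 - y^3*z + x*y^2 + 2*y*z + x
trace(b a^-1 b^2 a^-2 b) = trace(b^2 a^-2 b^2) * trace(a) - trace(b^2 a^-2 b^2 a) = x^3*y^4 - 2*x^2*y^3*z - 2*x^3*y^2 - x*y^4 + x*y^2*z^2 + 2*x^2*y*z + y^3*z + x^3 + 3*x*y^2 - 2*y*z - 3*x
assemble the triple (trace(r) - 2; trace(r a) - x; trace(r b) - y)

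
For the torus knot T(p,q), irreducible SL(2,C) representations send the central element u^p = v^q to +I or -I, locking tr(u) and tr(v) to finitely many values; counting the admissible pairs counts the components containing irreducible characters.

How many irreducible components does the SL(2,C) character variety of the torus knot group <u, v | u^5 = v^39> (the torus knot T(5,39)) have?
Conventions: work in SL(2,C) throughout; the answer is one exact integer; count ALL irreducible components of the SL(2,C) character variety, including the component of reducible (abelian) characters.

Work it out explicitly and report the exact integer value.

77

In the torus knot group T(5,39), u^5 = v^39 is central, so an irreducible representation sends it to +I or -I (Schur).
So on each irreducible component the traces are pinned: tr(u) = 2*cos(pi*alpha/5) with 1 <= alpha <= 4, tr(v) = 2*cos(pi*beta/39) with 1 <= beta <= 38.
The two central values (-1)^alpha I and (-1)^beta I must be the same matrix, so alpha and beta share a parity.
count pairs: odd alpha (2 choices) x odd beta (19), plus even alpha (2) x even beta (19): 2*19 + 2*19 = 76.
That is 76 components of irreducible characters, and with the reducible (abelian) component the total is 77.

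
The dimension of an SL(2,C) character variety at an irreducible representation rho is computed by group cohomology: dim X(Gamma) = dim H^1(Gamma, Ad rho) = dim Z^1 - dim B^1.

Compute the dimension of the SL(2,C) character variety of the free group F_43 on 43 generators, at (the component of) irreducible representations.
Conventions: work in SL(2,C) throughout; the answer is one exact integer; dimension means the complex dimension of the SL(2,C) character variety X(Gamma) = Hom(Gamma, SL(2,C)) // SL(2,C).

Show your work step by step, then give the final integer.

126

The free group F_43: 43 generators, no relators.
A cocycle picks one sl_2 vector per generator freely, giving dim Z^1 = 3*43 = 129.
At an irreducible rho the centralizer of the image in sl_2 is 0, so the coboundary map sl_2 -> Z^1 is injective: dim B^1 = 3.
dim H^1 = 129 - 3 = 126, which is dim X.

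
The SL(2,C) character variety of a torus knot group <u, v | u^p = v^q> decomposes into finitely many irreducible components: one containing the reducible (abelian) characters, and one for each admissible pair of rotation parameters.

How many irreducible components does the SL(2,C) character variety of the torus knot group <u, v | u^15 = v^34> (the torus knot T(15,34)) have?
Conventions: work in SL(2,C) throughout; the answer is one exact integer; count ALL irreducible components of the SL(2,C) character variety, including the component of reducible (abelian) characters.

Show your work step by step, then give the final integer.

For T(15,34): irreducibility forces the central element u^15 = v^34 to one of +I, -I.
On an irreducible component, tr(u) is locked at 2*cos(pi*alpha/15) for some alpha in 1..14, and tr(v) at 2*cos(pi*beta/34) for some beta in 1..33.
Consistency of u^15 = (-1)^alpha I with v^34 = (-1)^beta I forces alpha = beta (mod 2).
Enumerate parity-matched pairs: 7*17 odd-odd plus 7*16 even-even gives 231.
Total: 231 irreducible-character components + 1 reducible (abelian) component = 232.

232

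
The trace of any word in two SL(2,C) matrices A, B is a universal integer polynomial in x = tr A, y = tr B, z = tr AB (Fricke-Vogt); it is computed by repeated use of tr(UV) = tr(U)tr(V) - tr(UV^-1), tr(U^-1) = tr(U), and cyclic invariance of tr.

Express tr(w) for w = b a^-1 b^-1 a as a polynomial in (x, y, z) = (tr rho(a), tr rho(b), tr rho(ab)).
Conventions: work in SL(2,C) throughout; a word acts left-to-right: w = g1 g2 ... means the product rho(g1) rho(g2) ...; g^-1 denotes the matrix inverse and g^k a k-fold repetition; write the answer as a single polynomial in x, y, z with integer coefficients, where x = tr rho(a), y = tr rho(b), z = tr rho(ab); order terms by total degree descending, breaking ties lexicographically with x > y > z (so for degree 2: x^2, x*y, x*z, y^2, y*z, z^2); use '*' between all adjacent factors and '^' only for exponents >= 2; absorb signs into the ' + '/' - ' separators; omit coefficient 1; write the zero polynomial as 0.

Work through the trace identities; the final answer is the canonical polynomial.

trace(a b a) = trace(a) * trace(b a) - trace(b) = x*z - y
trace(a b a b) = trace(a b) * trace(a b) - trace(1) = z^2 - 2
trace(b^-1 a b a) = trace(a b a) * trace(b) - trace(a b a b) = x*y*z - y^2 - z^2 + 2
trace(b a^-1 b^-1 a) = trace(b^-1 a b) * trace(a) - trace(b^-1 a b a) = -x*y*z + x^2 + y^2 + z^2 - 2

-x*y*z + x^2 + y^2 + z^2 - 2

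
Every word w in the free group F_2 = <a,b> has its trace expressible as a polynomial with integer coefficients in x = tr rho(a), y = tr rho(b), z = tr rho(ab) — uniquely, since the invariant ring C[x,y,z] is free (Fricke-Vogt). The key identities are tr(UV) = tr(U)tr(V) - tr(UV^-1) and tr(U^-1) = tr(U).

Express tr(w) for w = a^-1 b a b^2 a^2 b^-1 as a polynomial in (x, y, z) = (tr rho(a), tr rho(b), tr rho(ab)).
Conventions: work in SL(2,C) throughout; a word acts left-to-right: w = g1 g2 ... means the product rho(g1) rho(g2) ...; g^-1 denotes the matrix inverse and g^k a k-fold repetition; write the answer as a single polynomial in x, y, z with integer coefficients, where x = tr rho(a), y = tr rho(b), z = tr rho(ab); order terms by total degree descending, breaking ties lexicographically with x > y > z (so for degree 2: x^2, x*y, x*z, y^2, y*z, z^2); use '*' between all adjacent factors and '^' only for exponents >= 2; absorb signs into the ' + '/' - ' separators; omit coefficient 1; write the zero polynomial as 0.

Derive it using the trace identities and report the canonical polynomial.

tr(a^2 b) = tr(a)*tr(b a) - tr(b) = x*z - y
tr(a^2) = tr(a)*tr(a) - tr(1) = x^2 - 2
tr(a b^2 a) = tr(b)*tr(a^2 b) - tr(a^2) = x*y*z - x^2 - y^2 + 2
apply: tr(a b^2) = tr(b)*tr(a b) - tr(a) = y*z - x
apply: tr(a b^2 a^2) = tr(a)*tr(a b^2 a) - tr(a b^2) = x^2*y*z - x^3 - x*y^2 - y*z + 3*x
apply: tr(b a b a) = tr(b a)*tr(b a) - tr(1) = z^2 - 2
tr(a^2 b a b) = tr(a)*tr(b a b a) - tr(b a b) = x*z^2 - y*z - x
apply: tr(a^2 b a) = tr(a)*tr(b a^2) - tr(b a) = x^2*z - x*y - z
use: tr(b a b^2 a^2) = tr(b)*tr(a^2 b a b) - tr(a^2 b a) = x*y*z^2 - x^2*z - y^2*z + z
use: tr(b a b^2 a) = tr(b)*tr(a b a b) - tr(a b a) = y*z^2 - x*z - y
tr(a b a b^2 a^2) = tr(a)*tr(b a b^2 a^2) - tr(b a b^2 a) = x^2*y*z^2 - x^3*z - x*y^2*z - y*z^2 + 2*x*z + y
tr(a b a b a b) = tr(b a)*tr(b a b a) - tr(b^-1 a^-1) = z^3 - 3*z
apply: tr(b a b a b^2 a) = tr(b)*tr(a b a b a b) - tr(a b a b a) = y*z^3 - x*z^2 - 2*y*z + x
apply: tr(b a b a b^2) = tr(b)*tr(b a b a b) - tr(b a b a) = y^2*z^2 - x*y*z - y^2 - z^2 + 2
tr(a b a b^2 a^2 b) = tr(a)*tr(b a b a b^2 a) - tr(b a b a b^2) = x*y*z^3 - x^2*z^2 - y^2*z^2 - x*y*z + x^2 + y^2 + z^2 - 2
apply: tr(b a b^2 a^2 b^-1 a) = tr(a b a b^2 a^2)*tr(b) - tr(a b a b^2 a^2 b) = x^2*y^2*z^2 - x^3*y*z - x*y^3*z - x*y*z^3 + x^2*z^2 + 3*x*y*z - x^2 - z^2 + 2
tr(a^-1 b a b^2 a^2 b^-1) = tr(b a b^2 a^2 b^-1)*tr(a) - tr(b a b^2 a^2 b^-1 a) = -x^2*y^2*z^2 + 2*x^3*y*z + x*y^3*z + x*y*z^3 - x^4 - x^2*y^2 - x^2*z^2 - 4*x*y*z + 4*x^2 + z^2 - 2

-x^2*y^2*z^2 + 2*x^3*y*z + x*y^3*z + x*y*z^3 - x^4 - x^2*y^2 - x^2*z^2 - 4*x*y*z + 4*x^2 + z^2 - 2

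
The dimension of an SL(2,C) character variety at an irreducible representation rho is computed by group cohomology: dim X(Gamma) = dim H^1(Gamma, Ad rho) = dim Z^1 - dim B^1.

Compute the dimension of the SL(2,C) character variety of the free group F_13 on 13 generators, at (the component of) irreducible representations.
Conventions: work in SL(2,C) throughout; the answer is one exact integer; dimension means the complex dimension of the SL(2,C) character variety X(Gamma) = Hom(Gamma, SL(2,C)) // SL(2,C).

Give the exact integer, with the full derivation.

36

Here Gamma is free of rank 13 — no relator constrains a cocycle.
So Z^1 = (sl_2)^13 in full: dim Z^1 = 39.
dim B^1 = 3: the coboundary map is injective because an irreducible image has centralizer 0 in sl_2.
Therefore dim X = 39 - 3 = 36.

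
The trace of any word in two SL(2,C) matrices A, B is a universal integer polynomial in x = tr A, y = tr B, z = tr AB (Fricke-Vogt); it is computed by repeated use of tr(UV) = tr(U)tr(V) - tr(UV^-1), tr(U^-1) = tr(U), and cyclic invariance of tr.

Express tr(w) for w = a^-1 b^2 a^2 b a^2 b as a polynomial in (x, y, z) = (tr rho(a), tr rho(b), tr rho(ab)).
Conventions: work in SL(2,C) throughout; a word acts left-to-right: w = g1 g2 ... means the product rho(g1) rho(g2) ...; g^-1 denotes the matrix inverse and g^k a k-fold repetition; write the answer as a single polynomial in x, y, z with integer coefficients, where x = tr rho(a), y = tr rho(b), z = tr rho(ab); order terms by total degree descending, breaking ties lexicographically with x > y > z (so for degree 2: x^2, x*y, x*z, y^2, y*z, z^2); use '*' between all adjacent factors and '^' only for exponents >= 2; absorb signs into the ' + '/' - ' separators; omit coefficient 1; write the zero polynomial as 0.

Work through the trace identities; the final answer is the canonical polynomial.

so trace(b a b a) = trace(b a) trace(b a) - trace(1)   [split at repeated b] = z^2 - 2
reduce: trace(b a b) = trace(b) trace(a b) - trace(a) = y*z - x
so trace(b a^2 b a) = trace(a) trace(b a b a) - trace(b a b) = x*z^2 - y*z - x
trace(b^2) = trace(b) trace(b) - trace(1) = y^2 - 2
so trace(b a^2 b) = trace(a) trace(b^2 a) - trace(b^2) = x*y*z - x^2 - y^2 + 2
trace(a^2 b a^2 b) = trace(a) trace(b a^2 b a) - trace(b a^2 b) = x^2*z^2 - 2*x*y*z + y^2 - 2
trace(b a^2) = trace(a) trace(b a) - trace(b) = x*z - y
trace(a^2 b a) = trace(a) trace(b a^2) - trace(b a) = x^2*z - x*y - z
so trace(a^2 b a^2) = trace(a) trace(a^2 b a) - trace(a^2 b) = x^3*z - x^2*y - 2*x*z + y
trace(b a^2 b a^2 b) = trace(b) trace(a^2 b a^2 b) - trace(a^2 b a^2) = x^2*y*z^2 - x^3*z - 2*x*y^2*z + x^2*y + y^3 + 2*x*z - 3*y
so trace(b^2 a^2 b a^2 b) = trace(b) trace(b a^2 b a^2 b) - trace(b a^2 b a^2) = x^2*y^2*z^2 - x^3*y*z - 2*x*y^3*z + x^2*y^2 - x^2*z^2 + y^4 + 4*x*y*z - 4*y^2 + 2
so trace(a b a b a b) = trace(b a b a) trace(b a) - trace(a b)   [split at repeated b] = z^3 - 3*z
trace(b a b^2 a b a) = trace(b) trace(a b a b a b) - trace(a b a b a) = y*z^3 - x*z^2 - 2*y*z + x
trace(a b^2 a b) = trace(b) trace(a b a b) - trace(a b a) = y*z^2 - x*z - y
trace(b a b^2 a b) = trace(b) trace(a b^2 a b) - trace(a b^2 a) = y^2*z^2 - 2*x*y*z + x^2 - 2
trace(b a^2 b a b^2 a) = trace(a) trace(b a b^2 a b a) - trace(b a b^2 a b) = x*y*z^3 - x^2*z^2 - y^2*z^2 + 2
trace(b a b^3 a) = trace(b) trace(b a b a b) - trace(b a b a) = y^2*z^2 - x*y*z - y^2 - z^2 + 2
trace(b^2 a b) = trace(b) trace(b a b) - trace(b a) = y^2*z - x*y - z
trace(b a b^3) = trace(b) trace(b^2 a b) - trace(b^2 a) = y^3*z - x*y^2 - 2*y*z + x
trace(b a^2 b a b^2) = trace(a) trace(b a b^3 a) - trace(b a b^3) = x*y^2*z^2 - x^2*y*z - y^3*z - x*z^2 + 2*y*z + x
so trace(b^2 a^2 b a^2 b a) = trace(a) trace(b a^2 b a b^2 a) - trace(b a^2 b a b^2) = x^2*y*z^3 - x^3*z^2 - 2*x*y^2*z^2 + x^2*y*z + y^3*z + x*z^2 - 2*y*z + x
trace(a^-1 b^2 a^2 b a^2 b) = trace(b^2 a^2 b a^2 b) trace(a) - trace(b^2 a^2 b a^2 b a) = x^3*y^2*z^2 - x^4*y*z - 2*x^2*y^3*z - x^2*y*z^3 + x^3*y^2 + x*y^4 + 2*x*y^2*z^2 + 3*x^2*y*z - y^3*z - 4*x*y^2 - x*z^2 + 2*y*z + x

x^3*y^2*z^2 - x^4*y*z - 2*x^2*y^3*z - x^2*y*z^3 + x^3*y^2 + x*y^4 + 2*x*y^2*z^2 + 3*x^2*y*z - y^3*z - 4*x*y^2 - x*z^2 + 2*y*z + x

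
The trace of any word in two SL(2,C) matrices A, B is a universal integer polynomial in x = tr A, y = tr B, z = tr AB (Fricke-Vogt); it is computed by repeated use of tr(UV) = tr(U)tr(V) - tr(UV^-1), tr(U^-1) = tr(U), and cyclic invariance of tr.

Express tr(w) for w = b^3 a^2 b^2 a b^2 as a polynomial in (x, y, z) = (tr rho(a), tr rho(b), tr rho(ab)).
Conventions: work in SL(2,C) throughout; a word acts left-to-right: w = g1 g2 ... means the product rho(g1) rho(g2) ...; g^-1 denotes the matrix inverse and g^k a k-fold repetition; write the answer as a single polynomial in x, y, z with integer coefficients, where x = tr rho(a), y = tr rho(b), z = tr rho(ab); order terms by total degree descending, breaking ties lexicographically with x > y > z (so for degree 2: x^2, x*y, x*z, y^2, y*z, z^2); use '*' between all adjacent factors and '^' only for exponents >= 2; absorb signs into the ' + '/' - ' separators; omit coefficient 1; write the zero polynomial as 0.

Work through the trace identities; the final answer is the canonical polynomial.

trace(a b a b) = trace(a b) trace(a b) - trace(1) = z^2 - 2
reduce: trace(a b a) = trace(a) trace(b a) - trace(b) = x*z - y
trace(b^2 a b a) = trace(b) trace(a b a b) - trace(a b a) = y*z^2 - x*z - y
trace(a b^2) = trace(b) trace(a b) - trace(a) = y*z - x
so trace(b^2 a b) = trace(b) trace(a b^2) - trace(a b) = y^2*z - x*y - z
reduce: trace(a^2 b^2 a b) = trace(a) trace(b^2 a b a) - trace(b^2 a b) = x*y*z^2 - x^2*z - y^2*z + z
reduce: trace(b^2) = trace(b) trace(b) - trace(1) = y^2 - 2
reduce: trace(a b^2 a) = trace(a) trace(b^2 a) - trace(b^2) = x*y*z - x^2 - y^2 + 2
reduce: trace(a^2 b^2 a) = trace(a) trace(a b^2 a) - trace(a b^2) = x^2*y*z - x^3 - x*y^2 - y*z + 3*x
reduce: trace(a^2 b^2 a b^2) = trace(b) trace(a^2 b^2 a b) - trace(a^2 b^2 a) = x*y^2*z^2 - 2*x^2*y*z - y^3*z + x^3 + x*y^2 + 2*y*z - 3*x
reduce: trace(a^2 b^2 a b^3) = trace(b) trace(a^2 b^2 a b^2) - trace(a^2 b^2 a b) = x*y^3*z^2 - 2*x^2*y^2*z - y^4*z + x^3*y + x*y^3 - x*y*z^2 + x^2*z + 3*y^2*z - 3*x*y - z
trace(b^3 a^2 b^2 a b) = trace(b) trace(a^2 b^2 a b^3) - trace(a^2 b^2 a b^2) = x*y^4*z^2 - 2*x^2*y^3*z - y^5*z + x^3*y^2 + x*y^4 - 2*x*y^2*z^2 + 3*x^2*y*z + 4*y^3*z - x^3 - 4*x*y^2 - 3*y*z + 3*x
trace(b^3 a^2 b^2 a b^2) = trace(b) trace(b^3 a^2 b^2 a b) - trace(b^3 a^2 b^2 a) = x*y^5*z^2 - 2*x^2*y^4*z - y^6*z + x^3*y^3 + x*y^5 - 3*x*y^3*z^2 + 5*x^2*y^2*z + 5*y^4*z - 2*x^3*y - 5*x*y^3 + x*y*z^2 - x^2*z - 6*y^2*z + 6*x*y + z

x*y^5*z^2 - 2*x^2*y^4*z - y^6*z + x^3*y^3 + x*y^5 - 3*x*y^3*z^2 + 5*x^2*y^2*z + 5*y^4*z - 2*x^3*y - 5*x*y^3 + x*y*z^2 - x^2*z - 6*y^2*z + 6*x*y + z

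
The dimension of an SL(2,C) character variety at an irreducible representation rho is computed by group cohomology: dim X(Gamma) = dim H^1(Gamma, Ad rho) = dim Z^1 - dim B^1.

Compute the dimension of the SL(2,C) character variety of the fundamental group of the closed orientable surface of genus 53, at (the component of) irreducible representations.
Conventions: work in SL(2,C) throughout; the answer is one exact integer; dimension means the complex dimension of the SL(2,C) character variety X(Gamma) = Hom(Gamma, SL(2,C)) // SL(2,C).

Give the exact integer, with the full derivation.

312

The genus-53 surface group: 2g = 106 generators, one relator prod [a_i, b_i].
Before the relator condition, cocycle space has dim 3*106 = 318.
d_2 is surjective at irreducible rho (its cokernel H^2 is dual to H^0 = 0), so dim Z^1 = 318 - 3 = 315.
Coboundaries contribute dim B^1 = 3 (injective at irreducible rho).
dim H^1 = 315 - 3 = 312 = dim X.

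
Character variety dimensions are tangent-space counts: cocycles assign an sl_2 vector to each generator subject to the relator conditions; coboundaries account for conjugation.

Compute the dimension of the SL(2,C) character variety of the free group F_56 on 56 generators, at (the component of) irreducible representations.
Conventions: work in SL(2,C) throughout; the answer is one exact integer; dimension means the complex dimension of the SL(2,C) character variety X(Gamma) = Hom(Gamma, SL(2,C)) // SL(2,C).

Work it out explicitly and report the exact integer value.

Gamma = F_56 has 56 generators and no relators.
So Z^1 = (sl_2)^56 in full: dim Z^1 = 168.
dim B^1 = 3: the coboundary map is injective because an irreducible image has centralizer 0 in sl_2.
dim H^1 = 168 - 3 = 165, which is dim X.

165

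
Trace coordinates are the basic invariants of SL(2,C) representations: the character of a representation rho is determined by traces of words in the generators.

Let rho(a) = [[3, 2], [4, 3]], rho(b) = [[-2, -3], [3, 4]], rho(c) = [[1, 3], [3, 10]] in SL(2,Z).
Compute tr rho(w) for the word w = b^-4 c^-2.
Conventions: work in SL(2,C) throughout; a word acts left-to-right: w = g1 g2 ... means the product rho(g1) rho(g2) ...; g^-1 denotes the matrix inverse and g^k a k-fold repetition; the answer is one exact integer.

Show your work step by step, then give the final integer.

1307

rho(b^-1) = [[4, 3], [-3, -2]]
... * rho(b^-1) = [[4, 3], [-3, -2]]  ->  [[7, 6], [-6, -5]]
... * rho(b^-1) = [[4, 3], [-3, -2]]  ->  [[10, 9], [-9, -8]]
... * rho(b^-1) = [[4, 3], [-3, -2]]  ->  [[13, 12], [-12, -11]]
... * rho(c^-1) = [[10, -3], [-3, 1]]  ->  [[94, -27], [-87, 25]]
... * rho(c^-1) = [[10, -3], [-3, 1]]  ->  [[1021, -309], [-945, 286]]
tr = 1021 + 286 = 1307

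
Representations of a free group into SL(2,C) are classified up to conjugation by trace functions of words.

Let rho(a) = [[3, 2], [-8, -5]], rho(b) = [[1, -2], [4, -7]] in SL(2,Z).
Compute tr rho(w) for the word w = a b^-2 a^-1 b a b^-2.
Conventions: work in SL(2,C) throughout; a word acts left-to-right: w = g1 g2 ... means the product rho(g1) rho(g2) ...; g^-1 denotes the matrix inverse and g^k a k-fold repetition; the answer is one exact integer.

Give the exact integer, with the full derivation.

-5684194

rho(a) = [[3, 2], [-8, -5]]
... * rho(b^-1) = [[-7, 2], [-4, 1]]  ->  [[-29, 8], [76, -21]]
... * rho(b^-1) = [[-7, 2], [-4, 1]]  ->  [[171, -50], [-448, 131]]
... * rho(a^-1) = [[-5, -2], [8, 3]]  ->  [[-1255, -492], [3288, 1289]]
... * rho(b) = [[1, -2], [4, -7]]  ->  [[-3223, 5954], [8444, -15599]]
... * rho(a) = [[3, 2], [-8, -5]]  ->  [[-57301, -36216], [150124, 94883]]
... * rho(b^-1) = [[-7, 2], [-4, 1]]  ->  [[545971, -150818], [-1430400, 395131]]
... * rho(b^-1) = [[-7, 2], [-4, 1]]  ->  [[-3218525, 941124], [8432276, -2465669]]
tr = -3218525 + -2465669 = -5684194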